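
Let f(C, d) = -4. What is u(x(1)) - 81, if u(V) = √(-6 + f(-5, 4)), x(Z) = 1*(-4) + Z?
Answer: -81 + I*√10 ≈ -81.0 + 3.1623*I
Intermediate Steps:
x(Z) = -4 + Z
u(V) = I*√10 (u(V) = √(-6 - 4) = √(-10) = I*√10)
u(x(1)) - 81 = I*√10 - 81 = -81 + I*√10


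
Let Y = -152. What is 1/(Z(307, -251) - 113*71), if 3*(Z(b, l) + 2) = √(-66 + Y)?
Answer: -72225/579605843 - 3*I*√218/579605843 ≈ -0.00012461 - 7.6422e-8*I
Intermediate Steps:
Z(b, l) = -2 + I*√218/3 (Z(b, l) = -2 + √(-66 - 152)/3 = -2 + √(-218)/3 = -2 + (I*√218)/3 = -2 + I*√218/3)
1/(Z(307, -251) - 113*71) = 1/((-2 + I*√218/3) - 113*71) = 1/((-2 + I*√218/3) - 8023) = 1/(-8025 + I*√218/3)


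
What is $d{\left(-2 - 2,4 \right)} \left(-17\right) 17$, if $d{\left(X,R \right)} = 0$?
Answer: $0$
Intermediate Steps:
$d{\left(-2 - 2,4 \right)} \left(-17\right) 17 = 0 \left(-17\right) 17 = 0 \cdot 17 = 0$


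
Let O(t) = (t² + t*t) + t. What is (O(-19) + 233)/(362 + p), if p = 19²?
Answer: 312/241 ≈ 1.2946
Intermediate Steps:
p = 361
O(t) = t + 2*t² (O(t) = (t² + t²) + t = 2*t² + t = t + 2*t²)
(O(-19) + 233)/(362 + p) = (-19*(1 + 2*(-19)) + 233)/(362 + 361) = (-19*(1 - 38) + 233)/723 = (-19*(-37) + 233)*(1/723) = (703 + 233)*(1/723) = 936*(1/723) = 312/241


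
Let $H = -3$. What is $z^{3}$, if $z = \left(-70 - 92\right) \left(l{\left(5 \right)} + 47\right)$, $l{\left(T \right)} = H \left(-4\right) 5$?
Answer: $-5208304615704$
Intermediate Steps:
$l{\left(T \right)} = 60$ ($l{\left(T \right)} = \left(-3\right) \left(-4\right) 5 = 12 \cdot 5 = 60$)
$z = -17334$ ($z = \left(-70 - 92\right) \left(60 + 47\right) = \left(-162\right) 107 = -17334$)
$z^{3} = \left(-17334\right)^{3} = -5208304615704$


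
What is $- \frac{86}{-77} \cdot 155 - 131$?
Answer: $\frac{3243}{77} \approx 42.117$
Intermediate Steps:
$- \frac{86}{-77} \cdot 155 - 131 = \left(-86\right) \left(- \frac{1}{77}\right) 155 - 131 = \frac{86}{77} \cdot 155 - 131 = \frac{13330}{77} - 131 = \frac{3243}{77}$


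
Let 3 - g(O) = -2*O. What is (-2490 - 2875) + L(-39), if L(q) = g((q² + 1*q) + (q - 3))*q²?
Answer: 4379678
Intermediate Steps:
g(O) = 3 + 2*O (g(O) = 3 - (-2)*O = 3 + 2*O)
L(q) = q²*(-3 + 2*q² + 4*q) (L(q) = (3 + 2*((q² + 1*q) + (q - 3)))*q² = (3 + 2*((q² + q) + (-3 + q)))*q² = (3 + 2*((q + q²) + (-3 + q)))*q² = (3 + 2*(-3 + q² + 2*q))*q² = (3 + (-6 + 2*q² + 4*q))*q² = (-3 + 2*q² + 4*q)*q² = q²*(-3 + 2*q² + 4*q))
(-2490 - 2875) + L(-39) = (-2490 - 2875) + (-39)²*(-3 + 2*(-39)² + 4*(-39)) = -5365 + 1521*(-3 + 2*1521 - 156) = -5365 + 1521*(-3 + 3042 - 156) = -5365 + 1521*2883 = -5365 + 4385043 = 4379678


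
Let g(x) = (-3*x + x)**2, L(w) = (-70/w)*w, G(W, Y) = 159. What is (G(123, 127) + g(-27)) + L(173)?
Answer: 3005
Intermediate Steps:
L(w) = -70
g(x) = 4*x**2 (g(x) = (-2*x)**2 = 4*x**2)
(G(123, 127) + g(-27)) + L(173) = (159 + 4*(-27)**2) - 70 = (159 + 4*729) - 70 = (159 + 2916) - 70 = 3075 - 70 = 3005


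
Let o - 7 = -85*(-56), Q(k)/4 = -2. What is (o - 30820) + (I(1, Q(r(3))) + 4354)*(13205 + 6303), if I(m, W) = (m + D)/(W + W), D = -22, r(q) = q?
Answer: 339749533/4 ≈ 8.4937e+7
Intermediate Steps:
Q(k) = -8 (Q(k) = 4*(-2) = -8)
I(m, W) = (-22 + m)/(2*W) (I(m, W) = (m - 22)/(W + W) = (-22 + m)/((2*W)) = (-22 + m)*(1/(2*W)) = (-22 + m)/(2*W))
o = 4767 (o = 7 - 85*(-56) = 7 + 4760 = 4767)
(o - 30820) + (I(1, Q(r(3))) + 4354)*(13205 + 6303) = (4767 - 30820) + ((1/2)*(-22 + 1)/(-8) + 4354)*(13205 + 6303) = -26053 + ((1/2)*(-1/8)*(-21) + 4354)*19508 = -26053 + (21/16 + 4354)*19508 = -26053 + (69685/16)*19508 = -26053 + 339853745/4 = 339749533/4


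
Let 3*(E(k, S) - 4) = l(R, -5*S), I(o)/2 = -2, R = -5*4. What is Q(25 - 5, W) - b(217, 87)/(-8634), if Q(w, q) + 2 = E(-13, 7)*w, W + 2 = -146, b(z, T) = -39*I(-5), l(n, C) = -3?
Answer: 83488/1439 ≈ 58.018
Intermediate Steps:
R = -20
I(o) = -4 (I(o) = 2*(-2) = -4)
E(k, S) = 3 (E(k, S) = 4 + (⅓)*(-3) = 4 - 1 = 3)
b(z, T) = 156 (b(z, T) = -39*(-4) = 156)
W = -148 (W = -2 - 146 = -148)
Q(w, q) = -2 + 3*w
Q(25 - 5, W) - b(217, 87)/(-8634) = (-2 + 3*(25 - 5)) - 156/(-8634) = (-2 + 3*20) - 156*(-1)/8634 = (-2 + 60) - 1*(-26/1439) = 58 + 26/1439 = 83488/1439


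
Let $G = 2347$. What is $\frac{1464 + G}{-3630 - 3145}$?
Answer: $- \frac{3811}{6775} \approx -0.56251$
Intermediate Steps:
$\frac{1464 + G}{-3630 - 3145} = \frac{1464 + 2347}{-3630 - 3145} = \frac{3811}{-6775} = 3811 \left(- \frac{1}{6775}\right) = - \frac{3811}{6775}$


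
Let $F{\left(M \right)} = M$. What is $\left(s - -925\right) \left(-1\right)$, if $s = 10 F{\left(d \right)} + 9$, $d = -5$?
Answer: $-884$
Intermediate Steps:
$s = -41$ ($s = 10 \left(-5\right) + 9 = -50 + 9 = -41$)
$\left(s - -925\right) \left(-1\right) = \left(-41 - -925\right) \left(-1\right) = \left(-41 + 925\right) \left(-1\right) = 884 \left(-1\right) = -884$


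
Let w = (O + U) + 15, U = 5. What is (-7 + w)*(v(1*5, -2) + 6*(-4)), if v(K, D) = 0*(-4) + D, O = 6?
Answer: -494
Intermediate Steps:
v(K, D) = D (v(K, D) = 0 + D = D)
w = 26 (w = (6 + 5) + 15 = 11 + 15 = 26)
(-7 + w)*(v(1*5, -2) + 6*(-4)) = (-7 + 26)*(-2 + 6*(-4)) = 19*(-2 - 24) = 19*(-26) = -494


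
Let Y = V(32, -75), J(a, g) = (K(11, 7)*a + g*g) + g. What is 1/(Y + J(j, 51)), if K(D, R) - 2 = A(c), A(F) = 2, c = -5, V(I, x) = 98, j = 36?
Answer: 1/2894 ≈ 0.00034554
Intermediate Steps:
K(D, R) = 4 (K(D, R) = 2 + 2 = 4)
J(a, g) = g + g**2 + 4*a (J(a, g) = (4*a + g*g) + g = (4*a + g**2) + g = (g**2 + 4*a) + g = g + g**2 + 4*a)
Y = 98
1/(Y + J(j, 51)) = 1/(98 + (51 + 51**2 + 4*36)) = 1/(98 + (51 + 2601 + 144)) = 1/(98 + 2796) = 1/2894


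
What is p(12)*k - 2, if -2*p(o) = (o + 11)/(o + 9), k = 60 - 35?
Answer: -659/42 ≈ -15.690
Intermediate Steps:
k = 25
p(o) = -(11 + o)/(2*(9 + o)) (p(o) = -(o + 11)/(2*(o + 9)) = -(11 + o)/(2*(9 + o)))
p(12)*k - 2 = ((-11 - 1*12)/(2*(9 + 12)))*25 - 2 = ((1/2)*(-11 - 12)/21)*25 - 2 = ((1/2)*(1/21)*(-23))*25 - 2 = -23/42*25 - 2 = -575/42 - 2 = -659/42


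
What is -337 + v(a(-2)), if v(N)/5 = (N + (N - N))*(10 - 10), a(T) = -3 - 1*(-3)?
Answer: -337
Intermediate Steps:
a(T) = 0 (a(T) = -3 + 3 = 0)
v(N) = 0 (v(N) = 5*((N + (N - N))*(10 - 10)) = 5*((N + 0)*0) = 5*(N*0) = 5*0 = 0)
-337 + v(a(-2)) = -337 + 0 = -337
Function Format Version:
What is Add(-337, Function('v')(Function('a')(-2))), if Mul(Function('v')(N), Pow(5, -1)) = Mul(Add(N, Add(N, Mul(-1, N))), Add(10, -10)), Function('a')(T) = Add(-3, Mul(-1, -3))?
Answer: -337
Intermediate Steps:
Function('a')(T) = 0 (Function('a')(T) = Add(-3, 3) = 0)
Function('v')(N) = 0 (Function('v')(N) = Mul(5, Mul(Add(N, Add(N, Mul(-1, N))), Add(10, -10))) = Mul(5, Mul(Add(N, 0), 0)) = Mul(5, Mul(N, 0)) = Mul(5, 0) = 0)
Add(-337, Function('v')(Function('a')(-2))) = Add(-337, 0) = -337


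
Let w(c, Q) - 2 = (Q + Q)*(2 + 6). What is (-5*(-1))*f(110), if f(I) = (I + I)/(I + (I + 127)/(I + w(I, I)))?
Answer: 686400/68719 ≈ 9.9885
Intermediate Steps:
w(c, Q) = 2 + 16*Q (w(c, Q) = 2 + (Q + Q)*(2 + 6) = 2 + (2*Q)*8 = 2 + 16*Q)
f(I) = 2*I/(I + (127 + I)/(2 + 17*I)) (f(I) = (I + I)/(I + (I + 127)/(I + (2 + 16*I))) = (2*I)/(I + (127 + I)/(2 + 17*I)) = 2*I/(I + (127 + I)/(2 + 17*I)))
(-5*(-1))*f(110) = (-5*(-1))*(2*110*(2 + 17*110)/(127 + 3*110 + 17*110**2)) = 5*(2*110*(2 + 1870)/(127 + 330 + 17*12100)) = 5*(2*110*1872/(127 + 330 + 205700)) = 5*(2*110*1872/206157) = 5*(2*110*(1/206157)*1872) = 5*(137280/68719) = 686400/68719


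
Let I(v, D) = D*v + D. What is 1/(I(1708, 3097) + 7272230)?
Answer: 1/12565003 ≈ 7.9586e-8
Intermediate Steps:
I(v, D) = D + D*v
1/(I(1708, 3097) + 7272230) = 1/(3097*(1 + 1708) + 7272230) = 1/(3097*1709 + 7272230) = 1/(5292773 + 7272230) = 1/12565003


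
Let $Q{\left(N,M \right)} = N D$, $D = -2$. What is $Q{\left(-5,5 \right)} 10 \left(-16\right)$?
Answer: $-1600$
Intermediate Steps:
$Q{\left(N,M \right)} = - 2 N$ ($Q{\left(N,M \right)} = N \left(-2\right) = - 2 N$)
$Q{\left(-5,5 \right)} 10 \left(-16\right) = \left(-2\right) \left(-5\right) 10 \left(-16\right) = 10 \cdot 10 \left(-16\right) = 100 \left(-16\right) = -1600$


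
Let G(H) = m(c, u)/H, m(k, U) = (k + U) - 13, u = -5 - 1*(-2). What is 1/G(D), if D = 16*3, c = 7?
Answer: -16/3 ≈ -5.3333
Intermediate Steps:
u = -3 (u = -5 + 2 = -3)
m(k, U) = -13 + U + k (m(k, U) = (U + k) - 13 = -13 + U + k)
D = 48
G(H) = -9/H (G(H) = (-13 - 3 + 7)/H = -9/H)
1/G(D) = 1/(-9/48) = 1/(-9*1/48) = 1/(-3/16) = -16/3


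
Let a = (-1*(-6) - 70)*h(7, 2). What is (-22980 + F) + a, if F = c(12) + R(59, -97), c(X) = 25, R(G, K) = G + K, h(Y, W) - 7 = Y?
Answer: -23889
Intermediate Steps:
h(Y, W) = 7 + Y
a = -896 (a = (-1*(-6) - 70)*(7 + 7) = (6 - 70)*14 = -64*14 = -896)
F = -13 (F = 25 + (59 - 97) = 25 - 38 = -13)
(-22980 + F) + a = (-22980 - 13) - 896 = -22993 - 896 = -23889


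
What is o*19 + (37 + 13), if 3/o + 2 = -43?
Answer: 731/15 ≈ 48.733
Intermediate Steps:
o = -1/15 (o = 3/(-2 - 43) = 3/(-45) = 3*(-1/45) = -1/15 ≈ -0.066667)
o*19 + (37 + 13) = -1/15*19 + (37 + 13) = -19/15 + 50 = 731/15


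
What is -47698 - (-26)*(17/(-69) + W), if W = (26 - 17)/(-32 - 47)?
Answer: -260052862/5451 ≈ -47707.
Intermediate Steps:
W = -9/79 (W = 9/(-79) = 9*(-1/79) = -9/79 ≈ -0.11392)
-47698 - (-26)*(17/(-69) + W) = -47698 - (-26)*(17/(-69) - 9/79) = -47698 - (-26)*(17*(-1/69) - 9/79) = -47698 - (-26)*(-17/69 - 9/79) = -47698 - (-26)*(-1964)/5451 = -47698 - 1*51064/5451 = -47698 - 51064/5451 = -260052862/5451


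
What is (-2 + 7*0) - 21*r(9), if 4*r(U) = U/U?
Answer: -29/4 ≈ -7.2500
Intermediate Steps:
r(U) = ¼ (r(U) = (U/U)/4 = (¼)*1 = ¼)
(-2 + 7*0) - 21*r(9) = (-2 + 7*0) - 21*¼ = (-2 + 0) - 21/4 = -2 - 21/4 = -29/4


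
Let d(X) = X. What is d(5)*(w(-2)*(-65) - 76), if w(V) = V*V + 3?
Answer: -2655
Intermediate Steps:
w(V) = 3 + V² (w(V) = V² + 3 = 3 + V²)
d(5)*(w(-2)*(-65) - 76) = 5*((3 + (-2)²)*(-65) - 76) = 5*((3 + 4)*(-65) - 76) = 5*(7*(-65) - 76) = 5*(-455 - 76) = 5*(-531) = -2655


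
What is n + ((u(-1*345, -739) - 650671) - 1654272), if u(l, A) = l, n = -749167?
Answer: -3054455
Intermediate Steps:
n + ((u(-1*345, -739) - 650671) - 1654272) = -749167 + ((-1*345 - 650671) - 1654272) = -749167 + ((-345 - 650671) - 1654272) = -749167 + (-651016 - 1654272) = -749167 - 2305288 = -3054455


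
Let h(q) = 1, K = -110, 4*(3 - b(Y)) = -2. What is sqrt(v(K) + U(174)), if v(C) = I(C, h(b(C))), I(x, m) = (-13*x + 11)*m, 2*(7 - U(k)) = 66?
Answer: sqrt(1415) ≈ 37.616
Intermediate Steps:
U(k) = -26 (U(k) = 7 - 1/2*66 = 7 - 33 = -26)
b(Y) = 7/2 (b(Y) = 3 - 1/4*(-2) = 3 + 1/2 = 7/2)
I(x, m) = m*(11 - 13*x) (I(x, m) = (11 - 13*x)*m = m*(11 - 13*x))
v(C) = 11 - 13*C (v(C) = 1*(11 - 13*C) = 11 - 13*C)
sqrt(v(K) + U(174)) = sqrt((11 - 13*(-110)) - 26) = sqrt((11 + 1430) - 26) = sqrt(1441 - 26) = sqrt(1415)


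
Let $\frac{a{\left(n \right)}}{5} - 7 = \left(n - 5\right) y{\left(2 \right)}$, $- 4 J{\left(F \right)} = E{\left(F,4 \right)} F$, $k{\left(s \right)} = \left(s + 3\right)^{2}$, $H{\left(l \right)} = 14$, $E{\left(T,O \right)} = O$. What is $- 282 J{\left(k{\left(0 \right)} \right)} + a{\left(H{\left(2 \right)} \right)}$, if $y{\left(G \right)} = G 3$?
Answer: $2843$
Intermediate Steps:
$y{\left(G \right)} = 3 G$
$k{\left(s \right)} = \left(3 + s\right)^{2}$
$J{\left(F \right)} = - F$ ($J{\left(F \right)} = - \frac{4 F}{4} = - F$)
$a{\left(n \right)} = -115 + 30 n$ ($a{\left(n \right)} = 35 + 5 \left(n - 5\right) 3 \cdot 2 = 35 + 5 \left(-5 + n\right) 6 = 35 + 5 \left(-30 + 6 n\right) = 35 + \left(-150 + 30 n\right) = -115 + 30 n$)
$- 282 J{\left(k{\left(0 \right)} \right)} + a{\left(H{\left(2 \right)} \right)} = - 282 \left(- \left(3 + 0\right)^{2}\right) + \left(-115 + 30 \cdot 14\right) = - 282 \left(- 3^{2}\right) + \left(-115 + 420\right) = - 282 \left(\left(-1\right) 9\right) + 305 = \left(-282\right) \left(-9\right) + 305 = 2538 + 305 = 2843$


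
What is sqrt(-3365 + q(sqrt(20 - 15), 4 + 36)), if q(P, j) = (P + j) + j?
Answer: sqrt(-3285 + sqrt(5)) ≈ 57.295*I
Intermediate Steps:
q(P, j) = P + 2*j
sqrt(-3365 + q(sqrt(20 - 15), 4 + 36)) = sqrt(-3365 + (sqrt(20 - 15) + 2*(4 + 36))) = sqrt(-3365 + (sqrt(5) + 2*40)) = sqrt(-3365 + (sqrt(5) + 80)) = sqrt(-3365 + (80 + sqrt(5))) = sqrt(-3285 + sqrt(5))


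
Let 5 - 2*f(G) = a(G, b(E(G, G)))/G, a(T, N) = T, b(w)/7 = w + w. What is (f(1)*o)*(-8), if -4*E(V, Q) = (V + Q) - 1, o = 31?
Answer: -496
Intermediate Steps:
E(V, Q) = ¼ - Q/4 - V/4 (E(V, Q) = -((V + Q) - 1)/4 = -((Q + V) - 1)/4 = -(-1 + Q + V)/4 = ¼ - Q/4 - V/4)
b(w) = 14*w (b(w) = 7*(w + w) = 7*(2*w) = 14*w)
f(G) = 2 (f(G) = 5/2 - G/(2*G) = 5/2 - ½*1 = 5/2 - ½ = 2)
(f(1)*o)*(-8) = (2*31)*(-8) = 62*(-8) = -496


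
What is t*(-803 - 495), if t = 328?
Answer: -425744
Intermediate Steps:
t*(-803 - 495) = 328*(-803 - 495) = 328*(-1298) = -425744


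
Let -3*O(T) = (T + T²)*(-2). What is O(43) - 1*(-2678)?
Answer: 11818/3 ≈ 3939.3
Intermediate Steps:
O(T) = 2*T/3 + 2*T²/3 (O(T) = -(T + T²)*(-2)/3 = -(-2*T - 2*T²)/3 = 2*T/3 + 2*T²/3)
O(43) - 1*(-2678) = (⅔)*43*(1 + 43) - 1*(-2678) = (⅔)*43*44 + 2678 = 3784/3 + 2678 = 11818/3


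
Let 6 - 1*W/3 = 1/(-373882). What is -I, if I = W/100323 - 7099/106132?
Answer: 281912822833/4226009931156 ≈ 0.066709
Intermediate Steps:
W = 6729879/373882 (W = 18 - 3/(-373882) = 18 - 3*(-1/373882) = 18 + 3/373882 = 6729879/373882 ≈ 18.000)
I = -281912822833/4226009931156 (I = (6729879/373882)/100323 - 7099/106132 = (6729879/373882)*(1/100323) - 7099*1/106132 = 2243293/12502987962 - 7099/106132 = -281912822833/4226009931156 ≈ -0.066709)
-I = -1*(-281912822833/4226009931156) = 281912822833/4226009931156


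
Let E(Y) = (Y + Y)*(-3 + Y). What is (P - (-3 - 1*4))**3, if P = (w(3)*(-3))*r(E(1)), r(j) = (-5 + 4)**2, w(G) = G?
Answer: -8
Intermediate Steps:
E(Y) = 2*Y*(-3 + Y) (E(Y) = (2*Y)*(-3 + Y) = 2*Y*(-3 + Y))
r(j) = 1 (r(j) = (-1)**2 = 1)
P = -9 (P = (3*(-3))*1 = -9*1 = -9)
(P - (-3 - 1*4))**3 = (-9 - (-3 - 1*4))**3 = (-9 - (-3 - 4))**3 = (-9 - 1*(-7))**3 = (-9 + 7)**3 = (-2)**3 = -8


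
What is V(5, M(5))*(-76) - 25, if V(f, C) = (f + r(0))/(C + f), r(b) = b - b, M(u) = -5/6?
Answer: -581/5 ≈ -116.20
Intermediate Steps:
M(u) = -5/6 (M(u) = -5*1/6 = -5/6)
r(b) = 0
V(f, C) = f/(C + f) (V(f, C) = (f + 0)/(C + f) = f/(C + f))
V(5, M(5))*(-76) - 25 = (5/(-5/6 + 5))*(-76) - 25 = (5/(25/6))*(-76) - 25 = (5*(6/25))*(-76) - 25 = (6/5)*(-76) - 25 = -456/5 - 25 = -581/5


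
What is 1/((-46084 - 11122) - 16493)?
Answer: -1/73699 ≈ -1.3569e-5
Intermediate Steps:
1/((-46084 - 11122) - 16493) = 1/(-57206 - 16493) = 1/(-73699) = -1/73699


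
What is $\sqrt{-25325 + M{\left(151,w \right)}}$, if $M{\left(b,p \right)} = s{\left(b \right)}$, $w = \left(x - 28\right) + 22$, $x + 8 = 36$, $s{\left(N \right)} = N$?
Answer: $i \sqrt{25174} \approx 158.66 i$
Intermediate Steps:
$x = 28$ ($x = -8 + 36 = 28$)
$w = 22$ ($w = \left(28 - 28\right) + 22 = 0 + 22 = 22$)
$M{\left(b,p \right)} = b$
$\sqrt{-25325 + M{\left(151,w \right)}} = \sqrt{-25325 + 151} = \sqrt{-25174} = i \sqrt{25174}$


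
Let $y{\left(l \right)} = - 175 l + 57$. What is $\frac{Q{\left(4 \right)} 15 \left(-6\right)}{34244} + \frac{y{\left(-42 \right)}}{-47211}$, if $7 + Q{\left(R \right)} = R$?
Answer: $- \frac{40149723}{269448914} \approx -0.14901$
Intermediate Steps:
$Q{\left(R \right)} = -7 + R$
$y{\left(l \right)} = 57 - 175 l$
$\frac{Q{\left(4 \right)} 15 \left(-6\right)}{34244} + \frac{y{\left(-42 \right)}}{-47211} = \frac{\left(-7 + 4\right) 15 \left(-6\right)}{34244} + \frac{57 - -7350}{-47211} = \left(-3\right) 15 \left(-6\right) \frac{1}{34244} + \left(57 + 7350\right) \left(- \frac{1}{47211}\right) = \left(-45\right) \left(-6\right) \frac{1}{34244} + 7407 \left(- \frac{1}{47211}\right) = 270 \cdot \frac{1}{34244} - \frac{2469}{15737} = \frac{135}{17122} - \frac{2469}{15737} = - \frac{40149723}{269448914}$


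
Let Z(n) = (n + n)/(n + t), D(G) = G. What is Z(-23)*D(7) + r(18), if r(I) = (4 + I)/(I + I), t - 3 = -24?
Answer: 785/99 ≈ 7.9293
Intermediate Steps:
t = -21 (t = 3 - 24 = -21)
Z(n) = 2*n/(-21 + n) (Z(n) = (n + n)/(n - 21) = (2*n)/(-21 + n) = 2*n/(-21 + n))
r(I) = (4 + I)/(2*I) (r(I) = (4 + I)/((2*I)) = (4 + I)*(1/(2*I)) = (4 + I)/(2*I))
Z(-23)*D(7) + r(18) = (2*(-23)/(-21 - 23))*7 + (1/2)*(4 + 18)/18 = (2*(-23)/(-44))*7 + (1/2)*(1/18)*22 = (2*(-23)*(-1/44))*7 + 11/18 = (23/22)*7 + 11/18 = 161/22 + 11/18 = 785/99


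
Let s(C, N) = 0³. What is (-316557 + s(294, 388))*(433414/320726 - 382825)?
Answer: 19433671257751776/160363 ≈ 1.2119e+11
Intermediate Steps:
s(C, N) = 0
(-316557 + s(294, 388))*(433414/320726 - 382825) = (-316557 + 0)*(433414/320726 - 382825) = -316557*(433414*(1/320726) - 382825) = -316557*(216707/160363 - 382825) = -316557*(-61390748768/160363) = 19433671257751776/160363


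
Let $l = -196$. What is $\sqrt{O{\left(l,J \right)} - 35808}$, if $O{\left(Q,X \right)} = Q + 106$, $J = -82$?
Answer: $i \sqrt{35898} \approx 189.47 i$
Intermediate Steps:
$O{\left(Q,X \right)} = 106 + Q$
$\sqrt{O{\left(l,J \right)} - 35808} = \sqrt{\left(106 - 196\right) - 35808} = \sqrt{-90 - 35808} = \sqrt{-35898} = i \sqrt{35898}$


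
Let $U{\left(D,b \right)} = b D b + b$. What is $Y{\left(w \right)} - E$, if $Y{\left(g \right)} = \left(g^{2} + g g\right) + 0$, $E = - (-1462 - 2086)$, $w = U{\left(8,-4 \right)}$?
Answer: $27204$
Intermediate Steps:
$U{\left(D,b \right)} = b + D b^{2}$ ($U{\left(D,b \right)} = D b b + b = D b^{2} + b = b + D b^{2}$)
$w = 124$ ($w = - 4 \left(1 + 8 \left(-4\right)\right) = - 4 \left(1 - 32\right) = \left(-4\right) \left(-31\right) = 124$)
$E = 3548$ ($E = \left(-1\right) \left(-3548\right) = 3548$)
$Y{\left(g \right)} = 2 g^{2}$ ($Y{\left(g \right)} = \left(g^{2} + g^{2}\right) + 0 = 2 g^{2} + 0 = 2 g^{2}$)
$Y{\left(w \right)} - E = 2 \cdot 124^{2} - 3548 = 2 \cdot 15376 - 3548 = 30752 - 3548 = 27204$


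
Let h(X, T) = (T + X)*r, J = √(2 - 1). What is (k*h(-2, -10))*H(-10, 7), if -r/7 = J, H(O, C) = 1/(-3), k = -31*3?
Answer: 2604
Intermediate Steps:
k = -93
J = 1 (J = √1 = 1)
H(O, C) = -⅓
r = -7 (r = -7*1 = -7)
h(X, T) = -7*T - 7*X (h(X, T) = (T + X)*(-7) = -7*T - 7*X)
(k*h(-2, -10))*H(-10, 7) = -93*(-7*(-10) - 7*(-2))*(-⅓) = -93*(70 + 14)*(-⅓) = -93*84*(-⅓) = -7812*(-⅓) = 2604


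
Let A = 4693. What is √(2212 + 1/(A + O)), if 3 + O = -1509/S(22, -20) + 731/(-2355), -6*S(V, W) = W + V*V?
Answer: 2*√12667177607092857703/151348229 ≈ 47.032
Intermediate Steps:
S(V, W) = -W/6 - V²/6 (S(V, W) = -(W + V*V)/6 = -(W + V²)/6 = -W/6 - V²/6)
O = 8852413/546360 (O = -3 + (-1509/(-⅙*(-20) - ⅙*22²) + 731/(-2355)) = -3 + (-1509/(10/3 - ⅙*484) + 731*(-1/2355)) = -3 + (-1509/(10/3 - 242/3) - 731/2355) = -3 + (-1509/(-232/3) - 731/2355) = -3 + (-1509*(-3/232) - 731/2355) = -3 + (4527/232 - 731/2355) = -3 + 10491493/546360 = 8852413/546360 ≈ 16.203)
√(2212 + 1/(A + O)) = √(2212 + 1/(4693 + 8852413/546360)) = √(2212 + 1/(2572919893/546360)) = √(2212 + 546360/2572919893) = √(5691299349676/2572919893) = 2*√12667177607092857703/151348229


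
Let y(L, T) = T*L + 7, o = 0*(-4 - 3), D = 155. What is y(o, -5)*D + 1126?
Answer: 2211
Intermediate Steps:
o = 0 (o = 0*(-7) = 0)
y(L, T) = 7 + L*T (y(L, T) = L*T + 7 = 7 + L*T)
y(o, -5)*D + 1126 = (7 + 0*(-5))*155 + 1126 = (7 + 0)*155 + 1126 = 7*155 + 1126 = 1085 + 1126 = 2211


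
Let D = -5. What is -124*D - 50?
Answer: 570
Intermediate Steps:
-124*D - 50 = -124*(-5) - 50 = 620 - 50 = 570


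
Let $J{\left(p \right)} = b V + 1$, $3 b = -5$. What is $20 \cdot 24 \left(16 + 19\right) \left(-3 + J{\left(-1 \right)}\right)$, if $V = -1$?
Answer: $-5600$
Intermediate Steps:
$b = - \frac{5}{3}$ ($b = \frac{1}{3} \left(-5\right) = - \frac{5}{3} \approx -1.6667$)
$J{\left(p \right)} = \frac{8}{3}$ ($J{\left(p \right)} = \left(- \frac{5}{3}\right) \left(-1\right) + 1 = \frac{5}{3} + 1 = \frac{8}{3}$)
$20 \cdot 24 \left(16 + 19\right) \left(-3 + J{\left(-1 \right)}\right) = 20 \cdot 24 \left(16 + 19\right) \left(-3 + \frac{8}{3}\right) = 480 \cdot 35 \left(- \frac{1}{3}\right) = 480 \left(- \frac{35}{3}\right) = -5600$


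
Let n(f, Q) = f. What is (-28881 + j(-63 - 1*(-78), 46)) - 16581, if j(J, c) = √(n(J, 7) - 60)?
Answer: -45462 + 3*I*√5 ≈ -45462.0 + 6.7082*I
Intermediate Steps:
j(J, c) = √(-60 + J) (j(J, c) = √(J - 60) = √(-60 + J))
(-28881 + j(-63 - 1*(-78), 46)) - 16581 = (-28881 + √(-60 + (-63 - 1*(-78)))) - 16581 = (-28881 + √(-60 + (-63 + 78))) - 16581 = (-28881 + √(-60 + 15)) - 16581 = (-28881 + √(-45)) - 16581 = (-28881 + 3*I*√5) - 16581 = -45462 + 3*I*√5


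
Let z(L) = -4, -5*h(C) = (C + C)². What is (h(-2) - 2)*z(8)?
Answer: 104/5 ≈ 20.800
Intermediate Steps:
h(C) = -4*C²/5 (h(C) = -(C + C)²/5 = -4*C²/5)
(h(-2) - 2)*z(8) = (-⅘*(-2)² - 2)*(-4) = (-⅘*4 - 2)*(-4) = (-16/5 - 2)*(-4) = -26/5*(-4) = 104/5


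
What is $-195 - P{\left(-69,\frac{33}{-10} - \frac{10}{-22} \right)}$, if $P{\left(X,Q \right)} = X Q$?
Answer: $- \frac{43047}{110} \approx -391.34$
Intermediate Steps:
$P{\left(X,Q \right)} = Q X$
$-195 - P{\left(-69,\frac{33}{-10} - \frac{10}{-22} \right)} = -195 - \left(\frac{33}{-10} - \frac{10}{-22}\right) \left(-69\right) = -195 - \left(33 \left(- \frac{1}{10}\right) - - \frac{5}{11}\right) \left(-69\right) = -195 - \left(- \frac{33}{10} + \frac{5}{11}\right) \left(-69\right) = -195 - \left(- \frac{313}{110}\right) \left(-69\right) = -195 - \frac{21597}{110} = - \frac{43047}{110}$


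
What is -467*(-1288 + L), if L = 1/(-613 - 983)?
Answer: 959988083/1596 ≈ 6.0150e+5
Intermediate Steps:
L = -1/1596 (L = 1/(-1596) = -1/1596 ≈ -0.00062657)
-467*(-1288 + L) = -467*(-1288 - 1/1596) = -467*(-2055649/1596) = 959988083/1596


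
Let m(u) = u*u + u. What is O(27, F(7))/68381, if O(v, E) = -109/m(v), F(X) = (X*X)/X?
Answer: -109/51696036 ≈ -2.1085e-6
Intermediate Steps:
m(u) = u + u**2 (m(u) = u**2 + u = u + u**2)
F(X) = X (F(X) = X**2/X = X)
O(v, E) = -109/(v*(1 + v)) (O(v, E) = -109*1/(v*(1 + v)) = -109/(v*(1 + v)))
O(27, F(7))/68381 = -109/(27*(1 + 27))/68381 = -109*1/27/28*(1/68381) = -109*1/27*1/28*(1/68381) = -109/756*1/68381 = -109/51696036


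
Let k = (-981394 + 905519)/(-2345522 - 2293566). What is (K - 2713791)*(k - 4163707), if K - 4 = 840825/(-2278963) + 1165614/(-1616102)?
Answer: 96530542795873683890175012257127/8542965591646344944 ≈ 1.1299e+13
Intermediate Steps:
K = 5358448253236/1841518331113 (K = 4 + (840825/(-2278963) + 1165614/(-1616102)) = 4 + (840825*(-1/2278963) + 1165614*(-1/1616102)) = 4 + (-840825/2278963 - 582807/808051) = 4 - 2007625071216/1841518331113 = 5358448253236/1841518331113 ≈ 2.9098)
k = 75875/4639088 (k = -75875/(-4639088) = -75875*(-1/4639088) = 75875/4639088 ≈ 0.016356)
(K - 2713791)*(k - 4163707) = (5358448253236/1841518331113 - 2713791)*(75875/4639088 - 4163707) = -4997490514861226147/1841518331113*(-19315803103341/4639088) = 96530542795873683890175012257127/8542965591646344944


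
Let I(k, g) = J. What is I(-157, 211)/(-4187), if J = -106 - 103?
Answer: 209/4187 ≈ 0.049916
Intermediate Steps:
J = -209
I(k, g) = -209
I(-157, 211)/(-4187) = -209/(-4187) = -209*(-1/4187) = 209/4187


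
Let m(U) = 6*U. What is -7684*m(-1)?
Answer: 46104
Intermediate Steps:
-7684*m(-1) = -46104*(-1) = -7684*(-6) = 46104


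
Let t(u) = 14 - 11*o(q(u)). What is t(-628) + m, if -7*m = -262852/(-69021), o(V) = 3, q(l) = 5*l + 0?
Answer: -9442645/483147 ≈ -19.544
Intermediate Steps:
q(l) = 5*l
t(u) = -19 (t(u) = 14 - 11*3 = 14 - 33 = -19)
m = -262852/483147 (m = -(-262852)/(7*(-69021)) = -(-262852)*(-1)/(7*69021) = -1/7*262852/69021 = -262852/483147 ≈ -0.54404)
t(-628) + m = -19 - 262852/483147 = -9442645/483147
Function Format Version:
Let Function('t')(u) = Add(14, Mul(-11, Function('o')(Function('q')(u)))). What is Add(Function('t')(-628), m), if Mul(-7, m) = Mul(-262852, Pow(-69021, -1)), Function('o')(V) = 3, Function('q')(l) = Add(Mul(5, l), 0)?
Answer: Rational(-9442645, 483147) ≈ -19.544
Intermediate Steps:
Function('q')(l) = Mul(5, l)
Function('t')(u) = -19 (Function('t')(u) = Add(14, Mul(-11, 3)) = Add(14, -33) = -19)
m = Rational(-262852, 483147) (m = Mul(Rational(-1, 7), Mul(-262852, Pow(-69021, -1))) = Mul(Rational(-1, 7), Mul(-262852, Rational(-1, 69021))) = Mul(Rational(-1, 7), Rational(262852, 69021)) = Rational(-262852, 483147) ≈ -0.54404)
Add(Function('t')(-628), m) = Add(-19, Rational(-262852, 483147)) = Rational(-9442645, 483147)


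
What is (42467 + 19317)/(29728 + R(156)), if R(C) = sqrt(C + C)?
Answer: 229589344/110469209 - 15446*sqrt(78)/110469209 ≈ 2.0771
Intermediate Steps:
R(C) = sqrt(2)*sqrt(C) (R(C) = sqrt(2*C) = sqrt(2)*sqrt(C))
(42467 + 19317)/(29728 + R(156)) = (42467 + 19317)/(29728 + sqrt(2)*sqrt(156)) = 61784/(29728 + sqrt(2)*(2*sqrt(39))) = 61784/(29728 + 2*sqrt(78))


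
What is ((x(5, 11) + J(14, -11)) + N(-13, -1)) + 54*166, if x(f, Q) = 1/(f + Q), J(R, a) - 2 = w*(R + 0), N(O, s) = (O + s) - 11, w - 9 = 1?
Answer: 145297/16 ≈ 9081.1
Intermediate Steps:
w = 10 (w = 9 + 1 = 10)
N(O, s) = -11 + O + s
J(R, a) = 2 + 10*R (J(R, a) = 2 + 10*(R + 0) = 2 + 10*R)
x(f, Q) = 1/(Q + f)
((x(5, 11) + J(14, -11)) + N(-13, -1)) + 54*166 = ((1/(11 + 5) + (2 + 10*14)) + (-11 - 13 - 1)) + 54*166 = ((1/16 + (2 + 140)) - 25) + 8964 = ((1/16 + 142) - 25) + 8964 = (2273/16 - 25) + 8964 = 1873/16 + 8964 = 145297/16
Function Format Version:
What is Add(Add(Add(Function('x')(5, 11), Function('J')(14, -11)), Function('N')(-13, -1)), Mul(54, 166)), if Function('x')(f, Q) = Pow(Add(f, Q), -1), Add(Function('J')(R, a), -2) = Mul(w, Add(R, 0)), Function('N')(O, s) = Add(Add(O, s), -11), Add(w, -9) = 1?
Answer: Rational(145297, 16) ≈ 9081.1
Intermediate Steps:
w = 10 (w = Add(9, 1) = 10)
Function('N')(O, s) = Add(-11, O, s)
Function('J')(R, a) = Add(2, Mul(10, R)) (Function('J')(R, a) = Add(2, Mul(10, Add(R, 0))) = Add(2, Mul(10, R)))
Function('x')(f, Q) = Pow(Add(Q, f), -1)
Add(Add(Add(Function('x')(5, 11), Function('J')(14, -11)), Function('N')(-13, -1)), Mul(54, 166)) = Add(Add(Add(Pow(Add(11, 5), -1), Add(2, Mul(10, 14))), Add(-11, -13, -1)), Mul(54, 166)) = Add(Add(Add(Pow(16, -1), Add(2, 140)), -25), 8964) = Add(Add(Add(Rational(1, 16), 142), -25), 8964) = Add(Add(Rational(2273, 16), -25), 8964) = Add(Rational(1873, 16), 8964) = Rational(145297, 16)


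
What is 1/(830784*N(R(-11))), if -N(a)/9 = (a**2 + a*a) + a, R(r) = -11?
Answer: -1/1727199936 ≈ -5.7897e-10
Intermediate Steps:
N(a) = -18*a**2 - 9*a (N(a) = -9*((a**2 + a*a) + a) = -9*((a**2 + a**2) + a) = -9*(2*a**2 + a) = -9*(a + 2*a**2) = -18*a**2 - 9*a)
1/(830784*N(R(-11))) = 1/(830784*((-9*(-11)*(1 + 2*(-11))))) = 1/(830784*((-9*(-11)*(1 - 22)))) = 1/(830784*((-9*(-11)*(-21)))) = (1/830784)/(-2079) = (1/830784)*(-1/2079) = -1/1727199936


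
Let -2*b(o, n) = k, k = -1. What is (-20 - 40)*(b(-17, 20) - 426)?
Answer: 25530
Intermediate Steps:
b(o, n) = ½ (b(o, n) = -½*(-1) = ½)
(-20 - 40)*(b(-17, 20) - 426) = (-20 - 40)*(½ - 426) = -60*(-851/2) = 25530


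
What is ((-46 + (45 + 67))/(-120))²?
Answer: 121/400 ≈ 0.30250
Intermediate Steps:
((-46 + (45 + 67))/(-120))² = ((-46 + 112)*(-1/120))² = (66*(-1/120))² = (-11/20)² = 121/400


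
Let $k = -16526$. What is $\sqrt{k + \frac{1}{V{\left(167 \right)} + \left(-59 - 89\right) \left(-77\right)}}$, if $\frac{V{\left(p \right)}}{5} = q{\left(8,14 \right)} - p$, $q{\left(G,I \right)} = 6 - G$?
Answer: $\frac{5 i \sqrt{73589352783}}{10551} \approx 128.55 i$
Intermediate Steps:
$V{\left(p \right)} = -10 - 5 p$ ($V{\left(p \right)} = 5 \left(\left(6 - 8\right) - p\right) = 5 \left(-2 - p\right) = -10 - 5 p$)
$\sqrt{k + \frac{1}{V{\left(167 \right)} + \left(-59 - 89\right) \left(-77\right)}} = \sqrt{-16526 + \frac{1}{\left(-10 - 835\right) + \left(-59 - 89\right) \left(-77\right)}} = \sqrt{-16526 + \frac{1}{\left(-10 - 835\right) - -11396}} = \sqrt{-16526 + \frac{1}{-845 + 11396}} = \sqrt{-16526 + \frac{1}{10551}} = \sqrt{- \frac{174365825}{10551}} = \frac{5 i \sqrt{73589352783}}{10551}$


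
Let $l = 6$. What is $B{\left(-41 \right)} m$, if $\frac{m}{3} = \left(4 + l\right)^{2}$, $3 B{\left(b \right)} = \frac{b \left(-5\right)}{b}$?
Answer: $-500$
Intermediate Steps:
$B{\left(b \right)} = - \frac{5}{3}$ ($B{\left(b \right)} = \frac{b \left(-5\right) \frac{1}{b}}{3} = \frac{- 5 b \frac{1}{b}}{3} = \frac{1}{3} \left(-5\right) = - \frac{5}{3}$)
$m = 300$ ($m = 3 \left(4 + 6\right)^{2} = 3 \cdot 10^{2} = 3 \cdot 100 = 300$)
$B{\left(-41 \right)} m = \left(- \frac{5}{3}\right) 300 = -500$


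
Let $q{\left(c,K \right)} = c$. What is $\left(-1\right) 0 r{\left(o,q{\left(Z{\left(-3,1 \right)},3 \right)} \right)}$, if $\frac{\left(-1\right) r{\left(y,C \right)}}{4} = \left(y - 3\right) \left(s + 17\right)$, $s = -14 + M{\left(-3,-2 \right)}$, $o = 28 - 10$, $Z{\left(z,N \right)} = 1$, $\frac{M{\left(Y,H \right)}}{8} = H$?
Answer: $0$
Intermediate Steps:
$M{\left(Y,H \right)} = 8 H$
$o = 18$
$s = -30$ ($s = -14 + 8 \left(-2\right) = -14 - 16 = -30$)
$r{\left(y,C \right)} = -156 + 52 y$ ($r{\left(y,C \right)} = - 4 \left(y - 3\right) \left(-30 + 17\right) = - 4 \left(-3 + y\right) \left(-13\right) = - 4 \left(39 - 13 y\right) = -156 + 52 y$)
$\left(-1\right) 0 r{\left(o,q{\left(Z{\left(-3,1 \right)},3 \right)} \right)} = \left(-1\right) 0 \left(-156 + 52 \cdot 18\right) = 0 \left(-156 + 936\right) = 0 \cdot 780 = 0$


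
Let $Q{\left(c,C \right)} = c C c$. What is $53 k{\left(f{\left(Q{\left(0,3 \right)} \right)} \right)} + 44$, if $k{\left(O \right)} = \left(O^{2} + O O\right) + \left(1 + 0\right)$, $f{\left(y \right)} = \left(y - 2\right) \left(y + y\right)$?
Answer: $97$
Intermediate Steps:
$Q{\left(c,C \right)} = C c^{2}$ ($Q{\left(c,C \right)} = C c c = C c^{2}$)
$f{\left(y \right)} = 2 y \left(-2 + y\right)$ ($f{\left(y \right)} = \left(-2 + y\right) 2 y = 2 y \left(-2 + y\right)$)
$k{\left(O \right)} = 1 + 2 O^{2}$ ($k{\left(O \right)} = \left(O^{2} + O^{2}\right) + 1 = 2 O^{2} + 1 = 1 + 2 O^{2}$)
$53 k{\left(f{\left(Q{\left(0,3 \right)} \right)} \right)} + 44 = 53 \left(1 + 2 \left(2 \cdot 3 \cdot 0^{2} \left(-2 + 3 \cdot 0^{2}\right)\right)^{2}\right) + 44 = 53 \left(1 + 2 \left(2 \cdot 3 \cdot 0 \left(-2 + 3 \cdot 0\right)\right)^{2}\right) + 44 = 53 \left(1 + 2 \left(2 \cdot 0 \left(-2 + 0\right)\right)^{2}\right) + 44 = 53 \left(1 + 2 \left(2 \cdot 0 \left(-2\right)\right)^{2}\right) + 44 = 53 \left(1 + 2 \cdot 0^{2}\right) + 44 = 53 \left(1 + 2 \cdot 0\right) + 44 = 53 \left(1 + 0\right) + 44 = 53 \cdot 1 + 44 = 53 + 44 = 97$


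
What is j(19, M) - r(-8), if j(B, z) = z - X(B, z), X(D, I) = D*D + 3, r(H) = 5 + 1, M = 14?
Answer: -356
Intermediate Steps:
r(H) = 6
X(D, I) = 3 + D² (X(D, I) = D² + 3 = 3 + D²)
j(B, z) = -3 + z - B² (j(B, z) = z - (3 + B²) = z + (-3 - B²) = -3 + z - B²)
j(19, M) - r(-8) = (-3 + 14 - 1*19²) - 1*6 = (-3 + 14 - 1*361) - 6 = (-3 + 14 - 361) - 6 = -350 - 6 = -356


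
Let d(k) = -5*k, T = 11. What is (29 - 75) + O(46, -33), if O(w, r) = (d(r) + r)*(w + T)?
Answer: 7478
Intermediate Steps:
O(w, r) = -4*r*(11 + w) (O(w, r) = (-5*r + r)*(w + 11) = (-4*r)*(11 + w) = -4*r*(11 + w))
(29 - 75) + O(46, -33) = (29 - 75) + 4*(-33)*(-11 - 1*46) = -46 + 4*(-33)*(-11 - 46) = -46 + 4*(-33)*(-57) = -46 + 7524 = 7478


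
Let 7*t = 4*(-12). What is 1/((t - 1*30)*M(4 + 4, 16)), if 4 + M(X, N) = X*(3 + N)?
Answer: -7/38184 ≈ -0.00018332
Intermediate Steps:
M(X, N) = -4 + X*(3 + N)
t = -48/7 (t = (4*(-12))/7 = (⅐)*(-48) = -48/7 ≈ -6.8571)
1/((t - 1*30)*M(4 + 4, 16)) = 1/((-48/7 - 1*30)*(-4 + 3*(4 + 4) + 16*(4 + 4))) = 1/((-48/7 - 30)*(-4 + 3*8 + 16*8)) = 1/(-258*(-4 + 24 + 128)/7) = 1/(-258/7*148) = 1/(-38184/7) = -7/38184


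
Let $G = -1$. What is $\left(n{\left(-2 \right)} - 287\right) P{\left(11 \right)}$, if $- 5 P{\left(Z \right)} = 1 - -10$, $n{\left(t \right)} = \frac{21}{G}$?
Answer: $\frac{3388}{5} \approx 677.6$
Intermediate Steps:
$n{\left(t \right)} = -21$ ($n{\left(t \right)} = \frac{21}{-1} = 21 \left(-1\right) = -21$)
$P{\left(Z \right)} = - \frac{11}{5}$ ($P{\left(Z \right)} = - \frac{1 - -10}{5} = - \frac{1 + 10}{5} = \left(- \frac{1}{5}\right) 11 = - \frac{11}{5}$)
$\left(n{\left(-2 \right)} - 287\right) P{\left(11 \right)} = \left(-21 - 287\right) \left(- \frac{11}{5}\right) = \left(-308\right) \left(- \frac{11}{5}\right) = \frac{3388}{5}$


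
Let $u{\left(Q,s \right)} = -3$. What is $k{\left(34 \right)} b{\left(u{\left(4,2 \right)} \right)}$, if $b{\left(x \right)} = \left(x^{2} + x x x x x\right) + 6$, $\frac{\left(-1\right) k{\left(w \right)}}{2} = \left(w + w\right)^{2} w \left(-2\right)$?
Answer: $-143380992$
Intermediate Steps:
$k{\left(w \right)} = 16 w^{3}$ ($k{\left(w \right)} = - 2 \left(w + w\right)^{2} w \left(-2\right) = - 2 \left(2 w\right)^{2} w \left(-2\right) = - 2 \cdot 4 w^{2} w \left(-2\right) = - 2 \cdot 4 w^{3} \left(-2\right) = - 2 \left(- 8 w^{3}\right) = 16 w^{3}$)
$b{\left(x \right)} = 6 + x^{2} + x^{5}$ ($b{\left(x \right)} = \left(x^{2} + x^{2} x^{2} x\right) + 6 = \left(x^{2} + x^{4} x\right) + 6 = \left(x^{2} + x^{5}\right) + 6 = 6 + x^{2} + x^{5}$)
$k{\left(34 \right)} b{\left(u{\left(4,2 \right)} \right)} = 16 \cdot 34^{3} \left(6 + \left(-3\right)^{2} + \left(-3\right)^{5}\right) = 16 \cdot 39304 \left(6 + 9 - 243\right) = 628864 \left(-228\right) = -143380992$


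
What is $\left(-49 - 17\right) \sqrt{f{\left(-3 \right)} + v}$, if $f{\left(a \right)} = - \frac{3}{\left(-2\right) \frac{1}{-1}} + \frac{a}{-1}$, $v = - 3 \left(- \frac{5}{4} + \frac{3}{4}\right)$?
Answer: $- 66 \sqrt{3} \approx -114.32$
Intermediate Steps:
$v = \frac{3}{2}$ ($v = - 3 \left(\left(-5\right) \frac{1}{4} + 3 \cdot \frac{1}{4}\right) = - 3 \left(- \frac{5}{4} + \frac{3}{4}\right) = \left(-3\right) \left(- \frac{1}{2}\right) = \frac{3}{2} \approx 1.5$)
$f{\left(a \right)} = - \frac{3}{2} - a$ ($f{\left(a \right)} = - \frac{3}{\left(-2\right) \left(-1\right)} + a \left(-1\right) = - \frac{3}{2} - a$)
$\left(-49 - 17\right) \sqrt{f{\left(-3 \right)} + v} = \left(-49 - 17\right) \sqrt{\left(- \frac{3}{2} - -3\right) + \frac{3}{2}} = - 66 \sqrt{\left(- \frac{3}{2} + 3\right) + \frac{3}{2}} = - 66 \sqrt{\frac{3}{2} + \frac{3}{2}} = - 66 \sqrt{3}$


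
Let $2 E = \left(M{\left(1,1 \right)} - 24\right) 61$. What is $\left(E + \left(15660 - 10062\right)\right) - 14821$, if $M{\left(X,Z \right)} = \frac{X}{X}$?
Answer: $- \frac{19849}{2} \approx -9924.5$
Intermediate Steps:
$M{\left(X,Z \right)} = 1$
$E = - \frac{1403}{2}$ ($E = \frac{\left(1 - 24\right) 61}{2} = \frac{\left(-23\right) 61}{2} = \frac{1}{2} \left(-1403\right) = - \frac{1403}{2} \approx -701.5$)
$\left(E + \left(15660 - 10062\right)\right) - 14821 = \left(- \frac{1403}{2} + \left(15660 - 10062\right)\right) - 14821 = \left(- \frac{1403}{2} + 5598\right) - 14821 = \frac{9793}{2} - 14821 = - \frac{19849}{2}$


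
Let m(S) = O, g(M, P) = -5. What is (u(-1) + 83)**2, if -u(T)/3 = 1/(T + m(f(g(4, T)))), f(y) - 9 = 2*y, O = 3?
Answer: 26569/4 ≈ 6642.3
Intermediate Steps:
f(y) = 9 + 2*y
m(S) = 3
u(T) = -3/(3 + T) (u(T) = -3/(T + 3) = -3/(3 + T))
(u(-1) + 83)**2 = (-3/(3 - 1) + 83)**2 = (-3/2 + 83)**2 = (163/2)**2 = 26569/4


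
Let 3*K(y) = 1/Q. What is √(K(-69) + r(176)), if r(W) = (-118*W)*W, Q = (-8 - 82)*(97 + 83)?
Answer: I*√1065846988806/540 ≈ 1911.8*I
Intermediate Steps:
Q = -16200 (Q = -90*180 = -16200)
r(W) = -118*W²
K(y) = -1/48600 (K(y) = (⅓)/(-16200) = (⅓)*(-1/16200) = -1/48600)
√(K(-69) + r(176)) = √(-1/48600 - 118*176²) = √(-1/48600 - 118*30976) = √(-1/48600 - 3655168) = √(-177641164801/48600) = I*√1065846988806/540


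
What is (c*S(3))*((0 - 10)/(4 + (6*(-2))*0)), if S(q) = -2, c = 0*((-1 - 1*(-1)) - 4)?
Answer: 0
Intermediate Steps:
c = 0 (c = 0*((-1 + 1) - 4) = 0*(0 - 4) = 0*(-4) = 0)
(c*S(3))*((0 - 10)/(4 + (6*(-2))*0)) = (0*(-2))*((0 - 10)/(4 + (6*(-2))*0)) = 0*(-10/(4 - 12*0)) = 0*(-10/(4 + 0)) = 0*(-10/4) = 0*(-10*¼) = 0*(-5/2) = 0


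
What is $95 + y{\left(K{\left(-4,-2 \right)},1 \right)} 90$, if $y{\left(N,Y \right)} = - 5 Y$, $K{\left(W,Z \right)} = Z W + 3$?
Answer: $-355$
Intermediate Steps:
$K{\left(W,Z \right)} = 3 + W Z$ ($K{\left(W,Z \right)} = W Z + 3 = 3 + W Z$)
$95 + y{\left(K{\left(-4,-2 \right)},1 \right)} 90 = 95 + \left(-5\right) 1 \cdot 90 = 95 - 450 = -355$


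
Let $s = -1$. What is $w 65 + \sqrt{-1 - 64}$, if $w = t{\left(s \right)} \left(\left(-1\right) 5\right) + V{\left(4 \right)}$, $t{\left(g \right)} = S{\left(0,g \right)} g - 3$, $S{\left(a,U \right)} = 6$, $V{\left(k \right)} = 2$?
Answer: $3055 + i \sqrt{65} \approx 3055.0 + 8.0623 i$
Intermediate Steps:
$t{\left(g \right)} = -3 + 6 g$ ($t{\left(g \right)} = 6 g - 3 = -3 + 6 g$)
$w = 47$ ($w = \left(-3 + 6 \left(-1\right)\right) \left(\left(-1\right) 5\right) + 2 = \left(-3 - 6\right) \left(-5\right) + 2 = \left(-9\right) \left(-5\right) + 2 = 45 + 2 = 47$)
$w 65 + \sqrt{-1 - 64} = 47 \cdot 65 + \sqrt{-1 - 64} = 3055 + \sqrt{-65} = 3055 + i \sqrt{65}$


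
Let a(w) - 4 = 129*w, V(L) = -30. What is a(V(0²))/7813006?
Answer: -1933/3906503 ≈ -0.00049482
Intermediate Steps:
a(w) = 4 + 129*w
a(V(0²))/7813006 = (4 + 129*(-30))/7813006 = (4 - 3870)*(1/7813006) = -3866*1/7813006 = -1933/3906503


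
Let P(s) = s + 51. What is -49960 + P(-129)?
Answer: -50038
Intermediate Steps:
P(s) = 51 + s
-49960 + P(-129) = -49960 + (51 - 129) = -49960 - 78 = -50038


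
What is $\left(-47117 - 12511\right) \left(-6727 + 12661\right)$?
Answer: $-353832552$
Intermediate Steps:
$\left(-47117 - 12511\right) \left(-6727 + 12661\right) = \left(-59628\right) 5934 = -353832552$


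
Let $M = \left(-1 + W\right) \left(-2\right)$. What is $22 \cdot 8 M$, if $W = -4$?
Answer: $1760$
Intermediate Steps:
$M = 10$ ($M = \left(-1 - 4\right) \left(-2\right) = \left(-5\right) \left(-2\right) = 10$)
$22 \cdot 8 M = 22 \cdot 8 \cdot 10 = 176 \cdot 10 = 1760$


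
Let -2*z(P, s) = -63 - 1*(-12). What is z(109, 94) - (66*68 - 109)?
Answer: -8707/2 ≈ -4353.5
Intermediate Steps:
z(P, s) = 51/2 (z(P, s) = -(-63 - 1*(-12))/2 = -(-63 + 12)/2 = -½*(-51) = 51/2)
z(109, 94) - (66*68 - 109) = 51/2 - (66*68 - 109) = 51/2 - (4488 - 109) = 51/2 - 1*4379 = 51/2 - 4379 = -8707/2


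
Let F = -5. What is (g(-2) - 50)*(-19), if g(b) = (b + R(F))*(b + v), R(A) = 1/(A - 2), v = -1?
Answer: 5795/7 ≈ 827.86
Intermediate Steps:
R(A) = 1/(-2 + A)
g(b) = (-1 + b)*(-⅐ + b) (g(b) = (b + 1/(-2 - 5))*(b - 1) = (b + 1/(-7))*(-1 + b) = (b - ⅐)*(-1 + b) = (-⅐ + b)*(-1 + b) = (-1 + b)*(-⅐ + b))
(g(-2) - 50)*(-19) = ((⅐ + (-2)² - 8/7*(-2)) - 50)*(-19) = ((⅐ + 4 + 16/7) - 50)*(-19) = (45/7 - 50)*(-19) = -305/7*(-19) = 5795/7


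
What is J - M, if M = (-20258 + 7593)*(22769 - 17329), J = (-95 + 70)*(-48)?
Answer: 68898800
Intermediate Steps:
J = 1200 (J = -25*(-48) = 1200)
M = -68897600 (M = -12665*5440 = -68897600)
J - M = 1200 - 1*(-68897600) = 1200 + 68897600 = 68898800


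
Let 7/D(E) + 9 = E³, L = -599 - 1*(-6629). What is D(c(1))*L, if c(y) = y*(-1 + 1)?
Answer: -4690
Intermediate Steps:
c(y) = 0 (c(y) = y*0 = 0)
L = 6030 (L = -599 + 6629 = 6030)
D(E) = 7/(-9 + E³)
D(c(1))*L = (7/(-9 + 0³))*6030 = (7/(-9 + 0))*6030 = (7/(-9))*6030 = (7*(-⅑))*6030 = -7/9*6030 = -4690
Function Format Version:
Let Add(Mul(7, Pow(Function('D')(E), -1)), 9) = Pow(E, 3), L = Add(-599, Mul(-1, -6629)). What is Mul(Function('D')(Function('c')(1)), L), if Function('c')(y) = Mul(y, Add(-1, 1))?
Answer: -4690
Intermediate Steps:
Function('c')(y) = 0 (Function('c')(y) = Mul(y, 0) = 0)
L = 6030 (L = Add(-599, 6629) = 6030)
Function('D')(E) = Mul(7, Pow(Add(-9, Pow(E, 3)), -1))
Mul(Function('D')(Function('c')(1)), L) = Mul(Mul(7, Pow(Add(-9, Pow(0, 3)), -1)), 6030) = Mul(Mul(7, Pow(Add(-9, 0), -1)), 6030) = Mul(Mul(7, Pow(-9, -1)), 6030) = Mul(Mul(7, Rational(-1, 9)), 6030) = Mul(Rational(-7, 9), 6030) = -4690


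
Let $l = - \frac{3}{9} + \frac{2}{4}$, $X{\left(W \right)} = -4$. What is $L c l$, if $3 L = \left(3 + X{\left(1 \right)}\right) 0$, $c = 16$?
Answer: $0$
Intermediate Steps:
$l = \frac{1}{6}$ ($l = \left(-3\right) \frac{1}{9} + 2 \cdot \frac{1}{4} = - \frac{1}{3} + \frac{1}{2} = \frac{1}{6} \approx 0.16667$)
$L = 0$ ($L = \frac{\left(3 - 4\right) 0}{3} = \frac{\left(-1\right) 0}{3} = \frac{1}{3} \cdot 0 = 0$)
$L c l = 0 \cdot 16 \cdot \frac{1}{6} = 0 \cdot \frac{1}{6} = 0$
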